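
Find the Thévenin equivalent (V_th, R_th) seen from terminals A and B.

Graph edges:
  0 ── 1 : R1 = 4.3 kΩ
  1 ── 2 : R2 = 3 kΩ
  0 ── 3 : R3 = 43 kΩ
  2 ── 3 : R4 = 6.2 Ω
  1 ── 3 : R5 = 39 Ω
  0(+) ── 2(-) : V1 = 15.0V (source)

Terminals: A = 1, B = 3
Step 1 — V_th is the open-circuit voltage V_A - V_B (nothing connected across the terminals).
Nodal analysis, taking node 2 as the 0 V reference.
Source V1 fixes V_0 = 15 V.
KCL at each unknown node (sum of currents leaving = 0; resistances in Ω):
  Node 1: (V_1 - 15)/4300 + (V_1 - 0)/3000 + (V_1 - V_3)/39 = 0
  Node 3: (V_3 - 15)/43000 + (V_3 - 0)/6.2 + (V_3 - V_1)/39 = 0
Collecting terms (coefficients in siemens):
  0.02621·V_1 - 0.02564·V_3 = 0.003488
  0.187·V_3 - 0.02564·V_1 = 0.0003488
Determinant D = (0.02621)(0.187) - (-0.02564)(-0.02564) = 0.004242
V_1 = [(0.003488)(0.187) - (-0.02564)(0.0003488)]/D = 0.1558 V
V_3 = [(0.02621)(0.0003488) - (0.003488)(-0.02564)]/D = 0.02324 V
V_th = V_1 - V_3 = 0.1558 - 0.02324 = 0.1326 V
Step 2 — R_th: zero the source — replace V1 by a short circuit (node 2 merges into node 0) — and find the resistance seen between A (node 1) and B (node 3).
Reduce the network between node 1 (A) and node 3 (B) by series/parallel combination:
  Rp1 = R1 ‖ R2 (parallel, both between nodes 0 and 1) = 1/(1/4300 + 1/3000) = 1767 Ω
  Rp2 = R3 ‖ R4 (parallel, both between nodes 0 and 3) = 1/(1/43000 + 1/6.2) = 6.199 Ω
  Rs1 = Rp1 + Rp2 (series, joined only at node 0) = 1767 + 6.199 = 1773 Ω
  Rp3 = R5 ‖ Rs1 (parallel, both between nodes 1 and 3) = 1/(1/39 + 1/1773) = 38.16 Ω
R_th = 38.16 Ω

Final answer: V_th = 0.1326 V, R_th = 38.16 Ω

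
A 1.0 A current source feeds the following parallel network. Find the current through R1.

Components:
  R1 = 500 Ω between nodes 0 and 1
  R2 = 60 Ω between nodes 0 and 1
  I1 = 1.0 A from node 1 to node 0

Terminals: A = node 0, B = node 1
All resistors sit directly between nodes 0 and 1, so they are in parallel and share one voltage V; the full source current 1 A splits among them.
1/R_par = 1/500 + 1/60 = 0.01867 S  =>  R_par = 53.57 Ω
V = I × R_par = 1 × 53.57 = 53.57 V
I_R1 = V/R1 = 53.57/500 = 0.1071 A

Final answer: 0.1071 A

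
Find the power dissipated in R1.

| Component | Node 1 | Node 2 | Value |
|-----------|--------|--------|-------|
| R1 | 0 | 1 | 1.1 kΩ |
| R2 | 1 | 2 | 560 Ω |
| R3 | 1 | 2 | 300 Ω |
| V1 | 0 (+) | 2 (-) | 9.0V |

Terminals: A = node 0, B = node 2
Nodal analysis, taking node 2 as the 0 V reference.
Source V1 fixes V_0 = 9 V.
KCL at each unknown node (sum of currents leaving = 0; resistances in Ω):
  Node 1: (V_1 - 9)/1100 + (V_1 - 0)/560 + (V_1 - 0)/300 = 0
Collecting terms: 0.006028 × V_1 = 0.008182  =>  V_1 = 1.357 V
I_R1 = (V_0 - V_1)/R1 = (9 - 1.357)/1100 = 0.006948 A
P_R1 = I_R1² × R1 = (0.006948)² × 1100 = 0.0531 W

Final answer: 0.0531 W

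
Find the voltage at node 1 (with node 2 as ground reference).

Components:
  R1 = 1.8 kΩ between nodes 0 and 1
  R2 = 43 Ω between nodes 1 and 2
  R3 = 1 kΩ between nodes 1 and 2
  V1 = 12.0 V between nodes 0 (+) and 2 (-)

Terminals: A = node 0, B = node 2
Nodal analysis, taking node 2 as the 0 V reference.
Source V1 fixes V_0 = 12 V.
KCL at each unknown node (sum of currents leaving = 0; resistances in Ω):
  Node 1: (V_1 - 12)/1800 + (V_1 - 0)/43 + (V_1 - 0)/1000 = 0
Collecting terms: 0.02481 × V_1 = 0.006667  =>  V_1 = 0.2687 V
The requested potential is V_1 = 0.2687 V.

Final answer: V_1 = 0.2687 V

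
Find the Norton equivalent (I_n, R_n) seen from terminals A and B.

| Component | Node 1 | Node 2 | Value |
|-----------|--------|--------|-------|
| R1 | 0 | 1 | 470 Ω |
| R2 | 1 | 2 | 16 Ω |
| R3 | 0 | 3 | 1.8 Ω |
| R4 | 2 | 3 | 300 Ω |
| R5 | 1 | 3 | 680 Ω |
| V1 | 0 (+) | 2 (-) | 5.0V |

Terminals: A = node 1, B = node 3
Find the Thévenin equivalent first; then I_n = V_th/R_th and R_n = R_th.
Step 1 — V_th is the open-circuit voltage V_A - V_B (nothing connected across the terminals).
Nodal analysis, taking node 2 as the 0 V reference.
Source V1 fixes V_0 = 5 V.
KCL at each unknown node (sum of currents leaving = 0; resistances in Ω):
  Node 1: (V_1 - 5)/470 + (V_1 - 0)/16 + (V_1 - V_3)/680 = 0
  Node 3: (V_3 - 5)/1.8 + (V_3 - 0)/300 + (V_3 - V_1)/680 = 0
Collecting terms (coefficients in siemens):
  0.0661·V_1 - 0.001471·V_3 = 0.01064
  0.5604·V_3 - 0.001471·V_1 = 2.778
Determinant D = (0.0661)(0.5604) - (-0.001471)(-0.001471) = 0.03704
V_1 = [(0.01064)(0.5604) - (-0.001471)(2.778)]/D = 0.2713 V
V_3 = [(0.0661)(2.778) - (0.01064)(-0.001471)]/D = 4.958 V
V_th = V_1 - V_3 = 0.2713 - 4.958 = -4.687 V
Step 2 — R_th: zero the source — replace V1 by a short circuit (node 2 merges into node 0) — and find the resistance seen between A (node 1) and B (node 3).
Reduce the network between node 1 (A) and node 3 (B) by series/parallel combination:
  Rp1 = R1 ‖ R2 (parallel, both between nodes 0 and 1) = 1/(1/470 + 1/16) = 15.47 Ω
  Rp2 = R3 ‖ R4 (parallel, both between nodes 0 and 3) = 1/(1/1.8 + 1/300) = 1.789 Ω
  Rs1 = Rp1 + Rp2 (series, joined only at node 0) = 15.47 + 1.789 = 17.26 Ω
  Rp3 = R5 ‖ Rs1 (parallel, both between nodes 1 and 3) = 1/(1/680 + 1/17.26) = 16.84 Ω
R_th = 16.84 Ω
I_n = V_th/R_th = -4.687/16.84 = -0.2784 A, and R_n = R_th = 16.84 Ω

Final answer: I_n = -0.2784 A, R_n = 16.84 Ω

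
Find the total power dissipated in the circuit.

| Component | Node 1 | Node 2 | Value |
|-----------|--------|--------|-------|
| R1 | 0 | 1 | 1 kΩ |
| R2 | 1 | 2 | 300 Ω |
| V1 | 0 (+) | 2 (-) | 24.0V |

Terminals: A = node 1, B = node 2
Nodal analysis, taking node 2 as the 0 V reference.
Source V1 fixes V_0 = 24 V.
KCL at each unknown node (sum of currents leaving = 0; resistances in Ω):
  Node 1: (V_1 - 24)/1000 + (V_1 - 0)/300 = 0
Collecting terms: 0.004333 × V_1 = 0.024  =>  V_1 = 5.538 V
Power in each resistor, P = (ΔV)²/R:
  P_R1 = (24 - 5.538)²/1000 = 0.3408 W
  P_R2 = (5.538 - 0)²/300 = 0.1022 W
P_total = P_R1 + P_R2 = 0.4431 W

Final answer: 0.4431 W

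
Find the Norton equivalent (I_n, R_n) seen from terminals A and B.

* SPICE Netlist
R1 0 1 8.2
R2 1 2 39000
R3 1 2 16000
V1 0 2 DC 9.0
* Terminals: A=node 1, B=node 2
Find the Thévenin equivalent first; then I_n = V_th/R_th and R_n = R_th.
Step 1 — V_th is the open-circuit voltage V_A - V_B (nothing connected across the terminals).
Nodal analysis, taking node 2 as the 0 V reference.
Source V1 fixes V_0 = 9 V.
KCL at each unknown node (sum of currents leaving = 0; resistances in Ω):
  Node 1: (V_1 - 9)/8.2 + (V_1 - 0)/39000 + (V_1 - 0)/16000 = 0
Collecting terms: 0.122 × V_1 = 1.098  =>  V_1 = 8.993 V
V_th = V_1 - V_2 = 8.993 - 0 = 8.993 V
Step 2 — R_th: zero the source — replace V1 by a short circuit (node 2 merges into node 0) — and find the resistance seen between A (node 1) and B (node 0).
Reduce the network between node 1 (A) and node 0 (B) by series/parallel combination:
  Rp1 = R1 ‖ R2 ‖ R3 (parallel, all between nodes 0 and 1) = 1/(1/8.2 + 1/39000 + 1/16000) = 8.194 Ω
R_th = 8.194 Ω
I_n = V_th/R_th = 8.993/8.194 = 1.098 A, and R_n = R_th = 8.194 Ω

Final answer: I_n = 1.098 A, R_n = 8.194 Ω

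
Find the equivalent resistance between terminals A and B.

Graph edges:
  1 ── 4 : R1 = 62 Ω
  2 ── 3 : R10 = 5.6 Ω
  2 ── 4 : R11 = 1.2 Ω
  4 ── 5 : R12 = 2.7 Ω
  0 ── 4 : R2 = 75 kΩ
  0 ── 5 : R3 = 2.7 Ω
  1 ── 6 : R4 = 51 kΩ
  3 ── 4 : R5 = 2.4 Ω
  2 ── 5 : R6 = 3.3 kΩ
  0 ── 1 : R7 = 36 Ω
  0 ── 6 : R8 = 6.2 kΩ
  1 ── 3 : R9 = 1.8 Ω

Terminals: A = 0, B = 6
The network is not a plain series/parallel combination. Inject a 1 A test current into terminal A (node 0) and return it from terminal B (node 6); then R_eq = V_A / (1 A).
Nodal analysis, taking node 6 as the 0 V reference.
Current source I_test pushes 1 A into node 0 and draws it out of node 6.
KCL at each unknown node (sum of currents leaving = 0; resistances in Ω):
  Node 0: (V_0 - V_4)/75000 + (V_0 - V_5)/2.7 + (V_0 - V_1)/36 + (V_0 - 0)/6200 - 1 = 0
  Node 1: (V_1 - V_0)/36 + (V_1 - V_4)/62 + (V_1 - 0)/51000 + (V_1 - V_3)/1.8 = 0
  Node 2: (V_2 - V_5)/3300 + (V_2 - V_3)/5.6 + (V_2 - V_4)/1.2 = 0
  Node 3: (V_3 - V_1)/1.8 + (V_3 - V_2)/5.6 + (V_3 - V_4)/2.4 = 0
  Node 4: (V_4 - V_0)/75000 + (V_4 - V_1)/62 + (V_4 - V_2)/1.2 + (V_4 - V_3)/2.4 + (V_4 - V_5)/2.7 = 0
  Node 5: (V_5 - V_0)/2.7 + (V_5 - V_2)/3300 + (V_5 - V_4)/2.7 = 0
Collecting terms (coefficients in siemens):
  0.3983·V_0 - 0.02778·V_1 - 0.00001333·V_4 - 0.3704·V_5 = 1
  0.5995·V_1 - 0.02778·V_0 - 0.5556·V_3 - 0.01613·V_4 = 0
  1.012·V_2 - 0.1786·V_3 - 0.8333·V_4 - 0.000303·V_5 = 0
  1.151·V_3 - 0.5556·V_1 - 0.1786·V_2 - 0.4167·V_4 = 0
  1.637·V_4 - 0.00001333·V_0 - 0.01613·V_1 - 0.8333·V_2 - 0.4167·V_3 - 0.3704·V_5 = 0
  0.741·V_5 - 0.3704·V_0 - 0.000303·V_2 - 0.3704·V_4 = 0
Solving these 6 simultaneous equations (Gaussian elimination) gives:
  V_0 = 5528 V, V_1 = 5527 V, V_2 = 5528 V, V_3 = 5527 V
  V_4 = 5528 V, V_5 = 5528 V
R_eq = V_0 / 1 A = 5528 Ω = 5.528 kΩ

Final answer: 5.528 kΩ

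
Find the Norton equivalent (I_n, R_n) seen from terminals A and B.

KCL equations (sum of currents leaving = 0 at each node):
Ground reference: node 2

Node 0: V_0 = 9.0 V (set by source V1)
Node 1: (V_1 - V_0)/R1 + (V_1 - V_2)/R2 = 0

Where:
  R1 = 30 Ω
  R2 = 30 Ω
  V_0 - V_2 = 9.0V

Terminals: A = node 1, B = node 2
Find the Thévenin equivalent first; then I_n = V_th/R_th and R_n = R_th.
Step 1 — V_th is the open-circuit voltage V_A - V_B (nothing connected across the terminals).
Nodal analysis, taking node 2 as the 0 V reference.
Source V1 fixes V_0 = 9 V.
KCL at each unknown node (sum of currents leaving = 0; resistances in Ω):
  Node 1: (V_1 - 9)/30 + (V_1 - 0)/30 = 0
Collecting terms: 0.06667 × V_1 = 0.3  =>  V_1 = 4.5 V
V_th = V_1 - V_2 = 4.5 - 0 = 4.5 V
Step 2 — R_th: zero the source — replace V1 by a short circuit (node 2 merges into node 0) — and find the resistance seen between A (node 1) and B (node 0).
Reduce the network between node 1 (A) and node 0 (B) by series/parallel combination:
  Rp1 = R1 ‖ R2 (parallel, both between nodes 0 and 1) = 1/(1/30 + 1/30) = 15 Ω
R_th = 15 Ω
I_n = V_th/R_th = 4.5/15 = 0.3 A, and R_n = R_th = 15 Ω

Final answer: I_n = 0.3 A, R_n = 15 Ω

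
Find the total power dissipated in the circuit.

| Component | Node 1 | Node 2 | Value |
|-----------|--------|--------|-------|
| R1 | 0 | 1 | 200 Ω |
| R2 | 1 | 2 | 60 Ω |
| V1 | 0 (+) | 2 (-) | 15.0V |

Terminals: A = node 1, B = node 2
Nodal analysis, taking node 2 as the 0 V reference.
Source V1 fixes V_0 = 15 V.
KCL at each unknown node (sum of currents leaving = 0; resistances in Ω):
  Node 1: (V_1 - 15)/200 + (V_1 - 0)/60 = 0
Collecting terms: 0.02167 × V_1 = 0.075  =>  V_1 = 3.462 V
Power in each resistor, P = (ΔV)²/R:
  P_R1 = (15 - 3.462)²/200 = 0.6657 W
  P_R2 = (3.462 - 0)²/60 = 0.1997 W
P_total = P_R1 + P_R2 = 0.8654 W

Final answer: 0.8654 W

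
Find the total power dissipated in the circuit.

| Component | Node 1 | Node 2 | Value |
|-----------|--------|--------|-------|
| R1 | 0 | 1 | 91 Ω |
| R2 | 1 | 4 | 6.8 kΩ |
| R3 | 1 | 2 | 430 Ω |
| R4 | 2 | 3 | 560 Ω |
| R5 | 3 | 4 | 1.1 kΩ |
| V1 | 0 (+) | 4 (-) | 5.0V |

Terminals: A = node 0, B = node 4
Nodal analysis, taking node 4 as the 0 V reference.
Source V1 fixes V_0 = 5 V.
KCL at each unknown node (sum of currents leaving = 0; resistances in Ω):
  Node 1: (V_1 - 5)/91 + (V_1 - 0)/6800 + (V_1 - V_2)/430 = 0
  Node 2: (V_2 - V_1)/430 + (V_2 - V_3)/560 = 0
  Node 3: (V_3 - V_2)/560 + (V_3 - 0)/1100 = 0
Collecting terms (coefficients in siemens):
  0.01346·V_1 - 0.002326·V_2 = 0.05495
  0.004111·V_2 - 0.002326·V_1 - 0.001786·V_3 = 0
  0.002695·V_3 - 0.001786·V_2 = 0
Solving these 3 simultaneous equations (Gaussian elimination) gives:
  V_1 = 4.731 V, V_2 = 3.757 V, V_3 = 2.49 V
Power in each resistor, P = (ΔV)²/R:
  P_R1 = (5 - 4.731)²/91 = 0.0007969 W
  P_R2 = (4.731 - 0)²/6800 = 0.003291 W
  P_R3 = (4.731 - 3.757)²/430 = 0.002203 W
  P_R4 = (3.757 - 2.49)²/560 = 0.002869 W
  P_R5 = (2.49 - 0)²/1100 = 0.005636 W
P_total = P_R1 + P_R2 + P_R3 + P_R4 + P_R5 = 0.0148 W

Final answer: 0.0148 W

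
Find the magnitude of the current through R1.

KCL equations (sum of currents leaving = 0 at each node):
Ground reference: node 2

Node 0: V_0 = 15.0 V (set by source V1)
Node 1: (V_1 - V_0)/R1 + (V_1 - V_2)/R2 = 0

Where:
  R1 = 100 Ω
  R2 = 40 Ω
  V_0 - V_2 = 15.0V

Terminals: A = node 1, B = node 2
Nodal analysis, taking node 2 as the 0 V reference.
Source V1 fixes V_0 = 15 V.
KCL at each unknown node (sum of currents leaving = 0; resistances in Ω):
  Node 1: (V_1 - 15)/100 + (V_1 - 0)/40 = 0
Collecting terms: 0.035 × V_1 = 0.15  =>  V_1 = 4.286 V
I_R1 = (V_0 - V_1)/R1 = (15 - 4.286)/100 = 0.1071 A
|I_R1| = 0.1071 A

Final answer: |I_R1| = 0.1071 A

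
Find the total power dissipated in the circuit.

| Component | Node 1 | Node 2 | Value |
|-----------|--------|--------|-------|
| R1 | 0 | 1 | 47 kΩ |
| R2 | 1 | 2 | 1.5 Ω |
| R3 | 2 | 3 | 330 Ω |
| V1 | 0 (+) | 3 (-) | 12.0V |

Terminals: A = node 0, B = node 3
Nodal analysis, taking node 3 as the 0 V reference.
Source V1 fixes V_0 = 12 V.
KCL at each unknown node (sum of currents leaving = 0; resistances in Ω):
  Node 1: (V_1 - 12)/47000 + (V_1 - V_2)/1.5 = 0
  Node 2: (V_2 - V_1)/1.5 + (V_2 - 0)/330 = 0
Collecting terms (coefficients in siemens):
  0.6667·V_1 - 0.6667·V_2 = 0.0002553
  0.6697·V_2 - 0.6667·V_1 = 0
Determinant D = (0.6667)(0.6697) - (-0.6667)(-0.6667) = 0.002034
V_1 = [(0.0002553)(0.6697) - (-0.6667)(0)]/D = 0.08405 V
V_2 = [(0.6667)(0) - (0.0002553)(-0.6667)]/D = 0.08367 V
Power in each resistor, P = (ΔV)²/R:
  P_R1 = (12 - 0.08405)²/47000 = 0.003021 W
  P_R2 = (0.08405 - 0.08367)²/1.5 = 0.00000009642 W
  P_R3 = (0.08367 - 0)²/330 = 0.00002121 W
P_total = P_R1 + P_R2 + P_R3 = 0.003042 W

Final answer: 0.003042 W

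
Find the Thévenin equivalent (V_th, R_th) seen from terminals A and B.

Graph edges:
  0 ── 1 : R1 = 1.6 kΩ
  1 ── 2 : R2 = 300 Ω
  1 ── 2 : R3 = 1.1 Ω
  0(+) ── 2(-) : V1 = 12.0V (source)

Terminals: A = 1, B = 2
Step 1 — V_th is the open-circuit voltage V_A - V_B (nothing connected across the terminals).
Nodal analysis, taking node 2 as the 0 V reference.
Source V1 fixes V_0 = 12 V.
KCL at each unknown node (sum of currents leaving = 0; resistances in Ω):
  Node 1: (V_1 - 12)/1600 + (V_1 - 0)/300 + (V_1 - 0)/1.1 = 0
Collecting terms: 0.913 × V_1 = 0.0075  =>  V_1 = 0.008214 V
V_th = V_1 - V_2 = 0.008214 - 0 = 0.008214 V
Step 2 — R_th: zero the source — replace V1 by a short circuit (node 2 merges into node 0) — and find the resistance seen between A (node 1) and B (node 0).
Reduce the network between node 1 (A) and node 0 (B) by series/parallel combination:
  Rp1 = R1 ‖ R2 ‖ R3 (parallel, all between nodes 0 and 1) = 1/(1/1600 + 1/300 + 1/1.1) = 1.095 Ω
R_th = 1.095 Ω

Final answer: V_th = 0.008214 V, R_th = 1.095 Ω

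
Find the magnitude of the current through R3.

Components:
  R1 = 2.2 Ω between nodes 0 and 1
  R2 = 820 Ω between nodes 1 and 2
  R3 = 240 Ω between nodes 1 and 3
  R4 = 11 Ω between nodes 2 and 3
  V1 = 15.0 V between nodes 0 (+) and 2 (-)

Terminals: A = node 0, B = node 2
Nodal analysis, taking node 2 as the 0 V reference.
Source V1 fixes V_0 = 15 V.
KCL at each unknown node (sum of currents leaving = 0; resistances in Ω):
  Node 1: (V_1 - 15)/2.2 + (V_1 - 0)/820 + (V_1 - V_3)/240 = 0
  Node 3: (V_3 - V_1)/240 + (V_3 - 0)/11 = 0
Collecting terms (coefficients in siemens):
  0.4599·V_1 - 0.004167·V_3 = 6.818
  0.09508·V_3 - 0.004167·V_1 = 0
Determinant D = (0.4599)(0.09508) - (-0.004167)(-0.004167) = 0.04371
V_1 = [(6.818)(0.09508) - (-0.004167)(0)]/D = 14.83 V
V_3 = [(0.4599)(0) - (6.818)(-0.004167)]/D = 0.6499 V
I_R3 = (V_1 - V_3)/R3 = (14.83 - 0.6499)/240 = 0.05908 A
|I_R3| = 0.05908 A

Final answer: |I_R3| = 0.05908 A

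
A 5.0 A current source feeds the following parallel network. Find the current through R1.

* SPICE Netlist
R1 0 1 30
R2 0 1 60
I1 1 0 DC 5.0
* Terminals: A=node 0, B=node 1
All resistors sit directly between nodes 0 and 1, so they are in parallel and share one voltage V; the full source current 5 A splits among them.
1/R_par = 1/30 + 1/60 = 0.05 S  =>  R_par = 20 Ω
V = I × R_par = 5 × 20 = 100 V
I_R1 = V/R1 = 100/30 = 3.333 A

Final answer: 3.333 A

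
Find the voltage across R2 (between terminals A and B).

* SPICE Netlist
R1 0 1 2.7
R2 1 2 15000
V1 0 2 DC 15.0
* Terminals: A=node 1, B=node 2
R1 and R2 are in series across V1 (node 0 → node 1 → node 2), and the output A–B is taken across R2, so this is a voltage divider.
Series current: I = V1/(R1 + R2) = 15/(2.7 + 15000) = 15/15000 = 0.0009998 A
V_R2 = I × R2 = V1 × R2/(R1 + R2) = 15 × 15000/15000 = 15 V

Final answer: 15 V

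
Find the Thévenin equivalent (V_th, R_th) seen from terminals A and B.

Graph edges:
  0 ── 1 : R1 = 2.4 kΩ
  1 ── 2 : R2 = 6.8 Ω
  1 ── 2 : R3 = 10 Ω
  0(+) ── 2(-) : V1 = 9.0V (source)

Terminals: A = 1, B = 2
Step 1 — V_th is the open-circuit voltage V_A - V_B (nothing connected across the terminals).
Nodal analysis, taking node 2 as the 0 V reference.
Source V1 fixes V_0 = 9 V.
KCL at each unknown node (sum of currents leaving = 0; resistances in Ω):
  Node 1: (V_1 - 9)/2400 + (V_1 - 0)/6.8 + (V_1 - 0)/10 = 0
Collecting terms: 0.2475 × V_1 = 0.00375  =>  V_1 = 0.01515 V
V_th = V_1 - V_2 = 0.01515 - 0 = 0.01515 V
Step 2 — R_th: zero the source — replace V1 by a short circuit (node 2 merges into node 0) — and find the resistance seen between A (node 1) and B (node 0).
Reduce the network between node 1 (A) and node 0 (B) by series/parallel combination:
  Rp1 = R1 ‖ R2 ‖ R3 (parallel, all between nodes 0 and 1) = 1/(1/2400 + 1/6.8 + 1/10) = 4.041 Ω
R_th = 4.041 Ω

Final answer: V_th = 0.01515 V, R_th = 4.041 Ω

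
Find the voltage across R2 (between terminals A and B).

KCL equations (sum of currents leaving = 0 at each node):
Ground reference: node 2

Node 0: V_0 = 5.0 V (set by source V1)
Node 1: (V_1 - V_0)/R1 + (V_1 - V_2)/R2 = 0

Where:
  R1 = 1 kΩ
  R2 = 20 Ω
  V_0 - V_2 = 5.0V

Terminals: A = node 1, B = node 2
R1 and R2 are in series across V1 (node 0 → node 1 → node 2), and the output A–B is taken across R2, so this is a voltage divider.
Series current: I = V1/(R1 + R2) = 5/(1000 + 20) = 5/1020 = 0.004902 A
V_R2 = I × R2 = V1 × R2/(R1 + R2) = 5 × 20/1020 = 0.09804 V

Final answer: 0.09804 V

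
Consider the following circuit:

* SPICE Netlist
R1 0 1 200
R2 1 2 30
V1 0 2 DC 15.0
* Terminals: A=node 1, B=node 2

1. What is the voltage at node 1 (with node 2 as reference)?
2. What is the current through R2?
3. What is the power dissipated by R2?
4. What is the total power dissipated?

Nodal analysis, taking node 2 as the 0 V reference.
Source V1 fixes V_0 = 15 V.
KCL at each unknown node (sum of currents leaving = 0; resistances in Ω):
  Node 1: (V_1 - 15)/200 + (V_1 - 0)/30 = 0
Collecting terms: 0.03833 × V_1 = 0.075  =>  V_1 = 1.957 V
Part 1:
  Read off the nodal solution: V_1 = 1.957 V
Part 2:
  I_R2 = (V_1 - V_2)/R2 = (1.957 - 0)/30 = 0.06522 A
  Magnitude: I_R2 = 0.06522 A
Part 3:
  I_R2 = (V_1 - V_2)/R2 = (1.957 - 0)/30 = 0.06522 A
  P_R2 = I_R2² × R2 = (0.06522)² × 30 = 0.1276 W
Part 4:
  Power in each resistor, P = (ΔV)²/R:
    P_R1 = (15 - 1.957)²/200 = 0.8507 W
    P_R2 = (1.957 - 0)²/30 = 0.1276 W
  P_total = P_R1 + P_R2 = 0.9783 W

Final answers:
1. V_1 = 1.957 V
2. I_R2 = 0.06522 A
3. P_R2 = 0.1276 W
4. P_total = 0.9783 W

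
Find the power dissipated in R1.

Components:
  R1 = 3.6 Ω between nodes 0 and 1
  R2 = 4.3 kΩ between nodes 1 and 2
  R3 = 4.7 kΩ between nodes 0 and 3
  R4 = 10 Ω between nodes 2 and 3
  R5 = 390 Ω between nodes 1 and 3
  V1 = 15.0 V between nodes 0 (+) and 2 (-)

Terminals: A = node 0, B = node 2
Nodal analysis, taking node 2 as the 0 V reference.
Source V1 fixes V_0 = 15 V.
KCL at each unknown node (sum of currents leaving = 0; resistances in Ω):
  Node 1: (V_1 - 15)/3.6 + (V_1 - 0)/4300 + (V_1 - V_3)/390 = 0
  Node 3: (V_3 - 15)/4700 + (V_3 - 0)/10 + (V_3 - V_1)/390 = 0
Collecting terms (coefficients in siemens):
  0.2806·V_1 - 0.002564·V_3 = 4.167
  0.1028·V_3 - 0.002564·V_1 = 0.003191
Determinant D = (0.2806)(0.1028) - (-0.002564)(-0.002564) = 0.02883
V_1 = [(4.167)(0.1028) - (-0.002564)(0.003191)]/D = 14.85 V
V_3 = [(0.2806)(0.003191) - (4.167)(-0.002564)]/D = 0.4016 V
I_R1 = (V_0 - V_1)/R1 = (15 - 14.85)/3.6 = 0.04051 A
P_R1 = I_R1² × R1 = (0.04051)² × 3.6 = 0.005908 W

Final answer: 0.005908 W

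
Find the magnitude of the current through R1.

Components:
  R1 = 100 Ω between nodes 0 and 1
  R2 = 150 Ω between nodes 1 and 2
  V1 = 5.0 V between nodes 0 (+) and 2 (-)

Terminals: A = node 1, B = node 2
Nodal analysis, taking node 2 as the 0 V reference.
Source V1 fixes V_0 = 5 V.
KCL at each unknown node (sum of currents leaving = 0; resistances in Ω):
  Node 1: (V_1 - 5)/100 + (V_1 - 0)/150 = 0
Collecting terms: 0.01667 × V_1 = 0.05  =>  V_1 = 3 V
I_R1 = (V_0 - V_1)/R1 = (5 - 3)/100 = 0.02 A
|I_R1| = 0.02 A

Final answer: |I_R1| = 0.02 A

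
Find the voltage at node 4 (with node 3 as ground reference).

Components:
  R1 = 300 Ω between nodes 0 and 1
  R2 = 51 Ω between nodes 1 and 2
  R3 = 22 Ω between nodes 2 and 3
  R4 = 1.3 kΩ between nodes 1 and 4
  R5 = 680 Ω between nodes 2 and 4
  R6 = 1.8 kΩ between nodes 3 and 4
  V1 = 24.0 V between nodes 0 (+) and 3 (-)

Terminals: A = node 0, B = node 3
Nodal analysis, taking node 3 as the 0 V reference.
Source V1 fixes V_0 = 24 V.
KCL at each unknown node (sum of currents leaving = 0; resistances in Ω):
  Node 1: (V_1 - 24)/300 + (V_1 - V_2)/51 + (V_1 - V_4)/1300 = 0
  Node 2: (V_2 - V_1)/51 + (V_2 - 0)/22 + (V_2 - V_4)/680 = 0
  Node 4: (V_4 - V_1)/1300 + (V_4 - V_2)/680 + (V_4 - 0)/1800 = 0
Collecting terms (coefficients in siemens):
  0.02371·V_1 - 0.01961·V_2 - 0.0007692·V_4 = 0.08
  0.06653·V_2 - 0.01961·V_1 - 0.001471·V_4 = 0
  0.002795·V_4 - 0.0007692·V_1 - 0.001471·V_2 = 0
Solving these 3 simultaneous equations (Gaussian elimination) gives:
  V_1 = 4.596 V, V_2 = 1.399 V, V_4 = 2 V
The requested potential is V_4 = 2 V.

Final answer: V_4 = 2 V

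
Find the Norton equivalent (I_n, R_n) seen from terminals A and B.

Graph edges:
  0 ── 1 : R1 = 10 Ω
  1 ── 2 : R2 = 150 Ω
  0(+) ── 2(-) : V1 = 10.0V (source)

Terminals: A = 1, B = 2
Find the Thévenin equivalent first; then I_n = V_th/R_th and R_n = R_th.
Step 1 — V_th is the open-circuit voltage V_A - V_B (nothing connected across the terminals).
Nodal analysis, taking node 2 as the 0 V reference.
Source V1 fixes V_0 = 10 V.
KCL at each unknown node (sum of currents leaving = 0; resistances in Ω):
  Node 1: (V_1 - 10)/10 + (V_1 - 0)/150 = 0
Collecting terms: 0.1067 × V_1 = 1  =>  V_1 = 9.375 V
V_th = V_1 - V_2 = 9.375 - 0 = 9.375 V
Step 2 — R_th: zero the source — replace V1 by a short circuit (node 2 merges into node 0) — and find the resistance seen between A (node 1) and B (node 0).
Reduce the network between node 1 (A) and node 0 (B) by series/parallel combination:
  Rp1 = R1 ‖ R2 (parallel, both between nodes 0 and 1) = 1/(1/10 + 1/150) = 9.375 Ω
R_th = 9.375 Ω
I_n = V_th/R_th = 9.375/9.375 = 1 A, and R_n = R_th = 9.375 Ω

Final answer: I_n = 1 A, R_n = 9.375 Ω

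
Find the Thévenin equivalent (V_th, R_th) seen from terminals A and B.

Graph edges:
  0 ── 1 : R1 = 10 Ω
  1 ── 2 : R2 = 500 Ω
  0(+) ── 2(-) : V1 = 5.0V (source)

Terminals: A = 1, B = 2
Step 1 — V_th is the open-circuit voltage V_A - V_B (nothing connected across the terminals).
Nodal analysis, taking node 2 as the 0 V reference.
Source V1 fixes V_0 = 5 V.
KCL at each unknown node (sum of currents leaving = 0; resistances in Ω):
  Node 1: (V_1 - 5)/10 + (V_1 - 0)/500 = 0
Collecting terms: 0.102 × V_1 = 0.5  =>  V_1 = 4.902 V
V_th = V_1 - V_2 = 4.902 - 0 = 4.902 V
Step 2 — R_th: zero the source — replace V1 by a short circuit (node 2 merges into node 0) — and find the resistance seen between A (node 1) and B (node 0).
Reduce the network between node 1 (A) and node 0 (B) by series/parallel combination:
  Rp1 = R1 ‖ R2 (parallel, both between nodes 0 and 1) = 1/(1/10 + 1/500) = 9.804 Ω
R_th = 9.804 Ω

Final answer: V_th = 4.902 V, R_th = 9.804 Ω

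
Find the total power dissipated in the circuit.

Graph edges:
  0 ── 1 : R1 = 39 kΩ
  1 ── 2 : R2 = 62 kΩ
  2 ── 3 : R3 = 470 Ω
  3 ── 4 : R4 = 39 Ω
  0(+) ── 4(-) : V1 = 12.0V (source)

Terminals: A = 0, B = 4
Nodal analysis, taking node 4 as the 0 V reference.
Source V1 fixes V_0 = 12 V.
KCL at each unknown node (sum of currents leaving = 0; resistances in Ω):
  Node 1: (V_1 - 12)/39000 + (V_1 - V_2)/62000 = 0
  Node 2: (V_2 - V_1)/62000 + (V_2 - V_3)/470 = 0
  Node 3: (V_3 - V_2)/470 + (V_3 - 0)/39 = 0
Collecting terms (coefficients in siemens):
  0.00004177·V_1 - 0.00001613·V_2 = 0.0003077
  0.002144·V_2 - 0.00001613·V_1 - 0.002128·V_3 = 0
  0.02777·V_3 - 0.002128·V_2 = 0
Solving these 3 simultaneous equations (Gaussian elimination) gives:
  V_1 = 7.39 V, V_2 = 0.06017 V, V_3 = 0.00461 V
Power in each resistor, P = (ΔV)²/R:
  P_R1 = (12 - 7.39)²/39000 = 0.000545 W
  P_R2 = (7.39 - 0.06017)²/62000 = 0.0008665 W
  P_R3 = (0.06017 - 0.00461)²/470 = 0.000006568 W
  P_R4 = (0.00461 - 0)²/39 = 0.000000545 W
P_total = P_R1 + P_R2 + P_R3 + P_R4 = 0.001419 W

Final answer: 0.001419 W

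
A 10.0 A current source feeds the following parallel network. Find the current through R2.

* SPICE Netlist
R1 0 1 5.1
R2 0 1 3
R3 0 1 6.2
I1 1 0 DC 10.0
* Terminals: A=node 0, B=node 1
All resistors sit directly between nodes 0 and 1, so they are in parallel and share one voltage V; the full source current 10 A splits among them.
1/R_par = 1/5.1 + 1/3 + 1/6.2 = 0.6907 S  =>  R_par = 1.448 Ω
V = I × R_par = 10 × 1.448 = 14.48 V
I_R2 = V/R2 = 14.48/3 = 4.826 A

Final answer: 4.826 A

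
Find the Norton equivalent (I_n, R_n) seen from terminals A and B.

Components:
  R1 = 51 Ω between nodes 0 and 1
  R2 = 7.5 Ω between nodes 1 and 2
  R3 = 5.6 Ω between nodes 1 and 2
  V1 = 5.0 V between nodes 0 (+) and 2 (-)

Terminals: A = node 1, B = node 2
Find the Thévenin equivalent first; then I_n = V_th/R_th and R_n = R_th.
Step 1 — V_th is the open-circuit voltage V_A - V_B (nothing connected across the terminals).
Nodal analysis, taking node 2 as the 0 V reference.
Source V1 fixes V_0 = 5 V.
KCL at each unknown node (sum of currents leaving = 0; resistances in Ω):
  Node 1: (V_1 - 5)/51 + (V_1 - 0)/7.5 + (V_1 - 0)/5.6 = 0
Collecting terms: 0.3315 × V_1 = 0.09804  =>  V_1 = 0.2957 V
V_th = V_1 - V_2 = 0.2957 - 0 = 0.2957 V
Step 2 — R_th: zero the source — replace V1 by a short circuit (node 2 merges into node 0) — and find the resistance seen between A (node 1) and B (node 0).
Reduce the network between node 1 (A) and node 0 (B) by series/parallel combination:
  Rp1 = R1 ‖ R2 ‖ R3 (parallel, all between nodes 0 and 1) = 1/(1/51 + 1/7.5 + 1/5.6) = 3.016 Ω
R_th = 3.016 Ω
I_n = V_th/R_th = 0.2957/3.016 = 0.09804 A, and R_n = R_th = 3.016 Ω

Final answer: I_n = 0.09804 A, R_n = 3.016 Ω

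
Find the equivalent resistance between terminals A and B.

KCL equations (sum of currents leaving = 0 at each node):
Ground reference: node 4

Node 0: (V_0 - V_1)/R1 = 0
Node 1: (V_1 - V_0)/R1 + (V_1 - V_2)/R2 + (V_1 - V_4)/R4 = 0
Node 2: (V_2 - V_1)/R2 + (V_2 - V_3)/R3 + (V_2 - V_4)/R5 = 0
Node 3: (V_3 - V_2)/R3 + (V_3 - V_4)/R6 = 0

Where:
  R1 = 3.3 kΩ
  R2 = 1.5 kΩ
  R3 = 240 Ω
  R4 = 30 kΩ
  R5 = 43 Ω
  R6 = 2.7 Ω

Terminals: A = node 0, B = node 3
The network is not a plain series/parallel combination. Inject a 1 A test current into terminal A (node 0) and return it from terminal B (node 3); then R_eq = V_A / (1 A).
Nodal analysis, taking node 3 as the 0 V reference.
Current source I_test pushes 1 A into node 0 and draws it out of node 3.
KCL at each unknown node (sum of currents leaving = 0; resistances in Ω):
  Node 0: (V_0 - V_1)/3300 - 1 = 0
  Node 1: (V_1 - V_0)/3300 + (V_1 - V_2)/1500 + (V_1 - V_4)/30000 = 0
  Node 2: (V_2 - V_1)/1500 + (V_2 - 0)/240 + (V_2 - V_4)/43 = 0
  Node 4: (V_4 - V_1)/30000 + (V_4 - V_2)/43 + (V_4 - 0)/2.7 = 0
Collecting terms (coefficients in siemens):
  0.000303·V_0 - 0.000303·V_1 = 1
  0.001003·V_1 - 0.000303·V_0 - 0.0006667·V_2 - 0.00003333·V_4 = 0
  0.02809·V_2 - 0.0006667·V_1 - 0.02326·V_4 = 0
  0.3937·V_4 - 0.00003333·V_1 - 0.02326·V_2 = 0
Solving these 4 simultaneous equations (Gaussian elimination) gives:
  V_0 = 4764 V, V_1 = 1464 V, V_2 = 36.63 V, V_4 = 2.288 V
R_eq = V_0 / 1 A = 4764 Ω = 4.764 kΩ

Final answer: 4.764 kΩ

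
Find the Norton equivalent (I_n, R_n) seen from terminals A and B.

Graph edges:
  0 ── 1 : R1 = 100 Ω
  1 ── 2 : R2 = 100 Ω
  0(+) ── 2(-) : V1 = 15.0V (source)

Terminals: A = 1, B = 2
Find the Thévenin equivalent first; then I_n = V_th/R_th and R_n = R_th.
Step 1 — V_th is the open-circuit voltage V_A - V_B (nothing connected across the terminals).
Nodal analysis, taking node 2 as the 0 V reference.
Source V1 fixes V_0 = 15 V.
KCL at each unknown node (sum of currents leaving = 0; resistances in Ω):
  Node 1: (V_1 - 15)/100 + (V_1 - 0)/100 = 0
Collecting terms: 0.02 × V_1 = 0.15  =>  V_1 = 7.5 V
V_th = V_1 - V_2 = 7.5 - 0 = 7.5 V
Step 2 — R_th: zero the source — replace V1 by a short circuit (node 2 merges into node 0) — and find the resistance seen between A (node 1) and B (node 0).
Reduce the network between node 1 (A) and node 0 (B) by series/parallel combination:
  Rp1 = R1 ‖ R2 (parallel, both between nodes 0 and 1) = 1/(1/100 + 1/100) = 50 Ω
R_th = 50 Ω
I_n = V_th/R_th = 7.5/50 = 0.15 A, and R_n = R_th = 50 Ω

Final answer: I_n = 0.15 A, R_n = 50 Ω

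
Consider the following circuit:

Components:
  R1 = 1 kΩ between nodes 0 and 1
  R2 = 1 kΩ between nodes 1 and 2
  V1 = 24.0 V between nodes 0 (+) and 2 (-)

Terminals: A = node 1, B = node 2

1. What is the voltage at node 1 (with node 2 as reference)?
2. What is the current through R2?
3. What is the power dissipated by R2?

Nodal analysis, taking node 2 as the 0 V reference.
Source V1 fixes V_0 = 24 V.
KCL at each unknown node (sum of currents leaving = 0; resistances in Ω):
  Node 1: (V_1 - 24)/1000 + (V_1 - 0)/1000 = 0
Collecting terms: 0.002 × V_1 = 0.024  =>  V_1 = 12 V
Part 1:
  Read off the nodal solution: V_1 = 12 V
Part 2:
  I_R2 = (V_1 - V_2)/R2 = (12 - 0)/1000 = 0.012 A
  Magnitude: I_R2 = 0.012 A
Part 3:
  I_R2 = (V_1 - V_2)/R2 = (12 - 0)/1000 = 0.012 A
  P_R2 = I_R2² × R2 = (0.012)² × 1000 = 0.144 W

Final answers:
1. V_1 = 12 V
2. I_R2 = 0.012 A
3. P_R2 = 0.144 W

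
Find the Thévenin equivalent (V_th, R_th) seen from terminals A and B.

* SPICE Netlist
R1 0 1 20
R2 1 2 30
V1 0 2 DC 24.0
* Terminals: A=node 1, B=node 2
Step 1 — V_th is the open-circuit voltage V_A - V_B (nothing connected across the terminals).
Nodal analysis, taking node 2 as the 0 V reference.
Source V1 fixes V_0 = 24 V.
KCL at each unknown node (sum of currents leaving = 0; resistances in Ω):
  Node 1: (V_1 - 24)/20 + (V_1 - 0)/30 = 0
Collecting terms: 0.08333 × V_1 = 1.2  =>  V_1 = 14.4 V
V_th = V_1 - V_2 = 14.4 - 0 = 14.4 V
Step 2 — R_th: zero the source — replace V1 by a short circuit (node 2 merges into node 0) — and find the resistance seen between A (node 1) and B (node 0).
Reduce the network between node 1 (A) and node 0 (B) by series/parallel combination:
  Rp1 = R1 ‖ R2 (parallel, both between nodes 0 and 1) = 1/(1/20 + 1/30) = 12 Ω
R_th = 12 Ω

Final answer: V_th = 14.4 V, R_th = 12 Ω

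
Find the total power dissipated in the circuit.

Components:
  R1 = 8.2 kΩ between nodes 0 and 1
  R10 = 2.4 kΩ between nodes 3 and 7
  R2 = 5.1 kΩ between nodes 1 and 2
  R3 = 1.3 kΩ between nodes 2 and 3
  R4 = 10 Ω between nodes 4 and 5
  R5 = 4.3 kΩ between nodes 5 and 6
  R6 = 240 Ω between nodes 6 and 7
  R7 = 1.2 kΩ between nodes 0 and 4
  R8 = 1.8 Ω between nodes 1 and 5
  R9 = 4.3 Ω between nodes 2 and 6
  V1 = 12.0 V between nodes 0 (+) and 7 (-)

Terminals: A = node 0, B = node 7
Nodal analysis, taking node 7 as the 0 V reference.
Source V1 fixes V_0 = 12 V.
KCL at each unknown node (sum of currents leaving = 0; resistances in Ω):
  Node 1: (V_1 - 12)/8200 + (V_1 - V_2)/5100 + (V_1 - V_5)/1.8 = 0
  Node 2: (V_2 - V_1)/5100 + (V_2 - V_3)/1300 + (V_2 - V_6)/4.3 = 0
  Node 3: (V_3 - V_2)/1300 + (V_3 - 0)/2400 = 0
  Node 4: (V_4 - V_5)/10 + (V_4 - 12)/1200 = 0
  Node 5: (V_5 - V_4)/10 + (V_5 - V_6)/4300 + (V_5 - V_1)/1.8 = 0
  Node 6: (V_6 - V_5)/4300 + (V_6 - 0)/240 + (V_6 - V_2)/4.3 = 0
Collecting terms (coefficients in siemens):
  0.5559·V_1 - 0.0001961·V_2 - 0.5556·V_5 = 0.001463
  0.2335·V_2 - 0.0001961·V_1 - 0.0007692·V_3 - 0.2326·V_6 = 0
  0.001186·V_3 - 0.0007692·V_2 = 0
  0.1008·V_4 - 0.1·V_5 = 0.01
  0.6558·V_5 - 0.5556·V_1 - 0.1·V_4 - 0.0002326·V_6 = 0
  0.237·V_6 - 0.2326·V_2 - 0.0002326·V_5 = 0
Solving these 6 simultaneous equations (Gaussian elimination) gives:
  V_1 = 8.497 V, V_2 = 0.7537 V, V_3 = 0.4889 V, V_4 = 8.528 V
  V_5 = 8.499 V, V_6 = 0.7481 V
Power in each resistor, P = (ΔV)²/R:
  P_R1 = (12 - 8.497)²/8200 = 0.001497 W
  P_R2 = (8.497 - 0.7537)²/5100 = 0.01176 W
  P_R3 = (0.7537 - 0.4889)²/1300 = 0.00005395 W
  P_R4 = (8.528 - 8.499)²/10 = 0.00008373 W
  P_R5 = (8.499 - 0.7481)²/4300 = 0.01397 W
  P_R6 = (0.7481 - 0)²/240 = 0.002332 W
  P_R7 = (12 - 8.528)²/1200 = 0.01005 W
  P_R8 = (8.497 - 8.499)²/1.8 = 0.000002143 W
  P_R9 = (0.7537 - 0.7481)²/4.3 = 0.000007431 W
  P_R10 = (0.4889 - 0)²/2400 = 0.0000996 W
P_total = P_R1 + P_R2 + P_R3 + P_R4 + P_R5 + P_R6 + P_R7 + P_R8 + P_R9 + P_R10 = 0.03985 W

Final answer: 0.03985 W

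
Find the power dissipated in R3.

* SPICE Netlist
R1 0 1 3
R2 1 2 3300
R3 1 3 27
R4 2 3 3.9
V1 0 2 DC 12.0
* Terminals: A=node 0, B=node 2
Nodal analysis, taking node 2 as the 0 V reference.
Source V1 fixes V_0 = 12 V.
KCL at each unknown node (sum of currents leaving = 0; resistances in Ω):
  Node 1: (V_1 - 12)/3 + (V_1 - 0)/3300 + (V_1 - V_3)/27 = 0
  Node 3: (V_3 - V_1)/27 + (V_3 - 0)/3.9 = 0
Collecting terms (coefficients in siemens):
  0.3707·V_1 - 0.03704·V_3 = 4
  0.2934·V_3 - 0.03704·V_1 = 0
Determinant D = (0.3707)(0.2934) - (-0.03704)(-0.03704) = 0.1074
V_1 = [(4)(0.2934) - (-0.03704)(0)]/D = 10.93 V
V_3 = [(0.3707)(0) - (4)(-0.03704)]/D = 1.379 V
I_R3 = (V_1 - V_3)/R3 = (10.93 - 1.379)/27 = 0.3537 A
P_R3 = I_R3² × R3 = (0.3537)² × 27 = 3.378 W

Final answer: 3.378 W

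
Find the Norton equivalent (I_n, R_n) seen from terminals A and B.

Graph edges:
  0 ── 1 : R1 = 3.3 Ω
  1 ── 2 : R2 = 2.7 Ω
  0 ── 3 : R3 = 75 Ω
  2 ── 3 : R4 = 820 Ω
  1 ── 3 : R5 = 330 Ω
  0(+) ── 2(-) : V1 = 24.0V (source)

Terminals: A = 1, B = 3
Find the Thévenin equivalent first; then I_n = V_th/R_th and R_n = R_th.
Step 1 — V_th is the open-circuit voltage V_A - V_B (nothing connected across the terminals).
Nodal analysis, taking node 2 as the 0 V reference.
Source V1 fixes V_0 = 24 V.
KCL at each unknown node (sum of currents leaving = 0; resistances in Ω):
  Node 1: (V_1 - 24)/3.3 + (V_1 - 0)/2.7 + (V_1 - V_3)/330 = 0
  Node 3: (V_3 - 24)/75 + (V_3 - 0)/820 + (V_3 - V_1)/330 = 0
Collecting terms (coefficients in siemens):
  0.6764·V_1 - 0.00303·V_3 = 7.273
  0.01758·V_3 - 0.00303·V_1 = 0.32
Determinant D = (0.6764)(0.01758) - (-0.00303)(-0.00303) = 0.01188
V_1 = [(7.273)(0.01758) - (-0.00303)(0.32)]/D = 10.84 V
V_3 = [(0.6764)(0.32) - (7.273)(-0.00303)]/D = 20.07 V
V_th = V_1 - V_3 = 10.84 - 20.07 = -9.226 V
Step 2 — R_th: zero the source — replace V1 by a short circuit (node 2 merges into node 0) — and find the resistance seen between A (node 1) and B (node 3).
Reduce the network between node 1 (A) and node 3 (B) by series/parallel combination:
  Rp1 = R1 ‖ R2 (parallel, both between nodes 0 and 1) = 1/(1/3.3 + 1/2.7) = 1.485 Ω
  Rp2 = R3 ‖ R4 (parallel, both between nodes 0 and 3) = 1/(1/75 + 1/820) = 68.72 Ω
  Rs1 = Rp1 + Rp2 (series, joined only at node 0) = 1.485 + 68.72 = 70.2 Ω
  Rp3 = R5 ‖ Rs1 (parallel, both between nodes 1 and 3) = 1/(1/330 + 1/70.2) = 57.89 Ω
R_th = 57.89 Ω
I_n = V_th/R_th = -9.226/57.89 = -0.1594 A, and R_n = R_th = 57.89 Ω

Final answer: I_n = -0.1594 A, R_n = 57.89 Ω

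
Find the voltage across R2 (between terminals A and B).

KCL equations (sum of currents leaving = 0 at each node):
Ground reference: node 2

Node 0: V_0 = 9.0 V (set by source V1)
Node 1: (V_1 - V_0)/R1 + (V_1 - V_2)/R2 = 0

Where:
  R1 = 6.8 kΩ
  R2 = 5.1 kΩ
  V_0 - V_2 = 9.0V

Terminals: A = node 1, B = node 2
R1 and R2 are in series across V1 (node 0 → node 1 → node 2), and the output A–B is taken across R2, so this is a voltage divider.
Series current: I = V1/(R1 + R2) = 9/(6800 + 5100) = 9/11900 = 0.0007563 A
V_R2 = I × R2 = V1 × R2/(R1 + R2) = 9 × 5100/11900 = 3.857 V

Final answer: 3.857 V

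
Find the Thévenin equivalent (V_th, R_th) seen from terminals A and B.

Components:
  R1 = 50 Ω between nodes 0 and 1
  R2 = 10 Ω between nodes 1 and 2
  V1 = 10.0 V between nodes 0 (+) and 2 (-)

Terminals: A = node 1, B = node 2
Step 1 — V_th is the open-circuit voltage V_A - V_B (nothing connected across the terminals).
Nodal analysis, taking node 2 as the 0 V reference.
Source V1 fixes V_0 = 10 V.
KCL at each unknown node (sum of currents leaving = 0; resistances in Ω):
  Node 1: (V_1 - 10)/50 + (V_1 - 0)/10 = 0
Collecting terms: 0.12 × V_1 = 0.2  =>  V_1 = 1.667 V
V_th = V_1 - V_2 = 1.667 - 0 = 1.667 V
Step 2 — R_th: zero the source — replace V1 by a short circuit (node 2 merges into node 0) — and find the resistance seen between A (node 1) and B (node 0).
Reduce the network between node 1 (A) and node 0 (B) by series/parallel combination:
  Rp1 = R1 ‖ R2 (parallel, both between nodes 0 and 1) = 1/(1/50 + 1/10) = 8.333 Ω
R_th = 8.333 Ω

Final answer: V_th = 1.667 V, R_th = 8.333 Ω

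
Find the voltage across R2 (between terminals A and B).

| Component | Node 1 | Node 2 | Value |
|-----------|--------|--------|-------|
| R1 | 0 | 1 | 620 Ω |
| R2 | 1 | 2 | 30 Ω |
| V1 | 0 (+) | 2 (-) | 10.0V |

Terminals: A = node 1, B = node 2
R1 and R2 are in series across V1 (node 0 → node 1 → node 2), and the output A–B is taken across R2, so this is a voltage divider.
Series current: I = V1/(R1 + R2) = 10/(620 + 30) = 10/650 = 0.01538 A
V_R2 = I × R2 = V1 × R2/(R1 + R2) = 10 × 30/650 = 0.4615 V

Final answer: 0.4615 V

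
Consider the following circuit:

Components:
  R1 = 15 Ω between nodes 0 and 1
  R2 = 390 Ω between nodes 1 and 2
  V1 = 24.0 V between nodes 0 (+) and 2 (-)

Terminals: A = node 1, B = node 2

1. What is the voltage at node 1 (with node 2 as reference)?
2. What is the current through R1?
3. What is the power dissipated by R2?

Nodal analysis, taking node 2 as the 0 V reference.
Source V1 fixes V_0 = 24 V.
KCL at each unknown node (sum of currents leaving = 0; resistances in Ω):
  Node 1: (V_1 - 24)/15 + (V_1 - 0)/390 = 0
Collecting terms: 0.06923 × V_1 = 1.6  =>  V_1 = 23.11 V
Part 1:
  Read off the nodal solution: V_1 = 23.11 V
Part 2:
  I_R1 = (V_0 - V_1)/R1 = (24 - 23.11)/15 = 0.05926 A
  Magnitude: I_R1 = 0.05926 A
Part 3:
  I_R2 = (V_1 - V_2)/R2 = (23.11 - 0)/390 = 0.05926 A
  P_R2 = I_R2² × R2 = (0.05926)² × 390 = 1.37 W

Final answers:
1. V_1 = 23.11 V
2. I_R1 = 0.05926 A
3. P_R2 = 1.37 W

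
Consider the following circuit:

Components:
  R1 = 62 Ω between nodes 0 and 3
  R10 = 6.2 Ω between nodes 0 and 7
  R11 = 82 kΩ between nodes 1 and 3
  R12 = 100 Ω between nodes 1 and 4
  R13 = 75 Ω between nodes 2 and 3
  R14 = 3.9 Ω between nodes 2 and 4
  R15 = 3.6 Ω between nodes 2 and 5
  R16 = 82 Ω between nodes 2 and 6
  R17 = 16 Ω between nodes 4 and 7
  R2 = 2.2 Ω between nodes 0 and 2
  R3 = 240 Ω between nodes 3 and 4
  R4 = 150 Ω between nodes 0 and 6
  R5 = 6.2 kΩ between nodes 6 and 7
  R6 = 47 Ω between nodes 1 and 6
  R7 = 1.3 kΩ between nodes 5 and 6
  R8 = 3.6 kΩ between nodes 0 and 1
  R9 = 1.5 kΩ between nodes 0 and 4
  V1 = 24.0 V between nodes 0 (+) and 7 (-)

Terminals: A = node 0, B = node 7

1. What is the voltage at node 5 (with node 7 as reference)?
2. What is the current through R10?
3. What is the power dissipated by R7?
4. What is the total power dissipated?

Nodal analysis, taking node 7 as the 0 V reference.
Source V1 fixes V_0 = 24 V.
KCL at each unknown node (sum of currents leaving = 0; resistances in Ω):
  Node 1: (V_1 - V_6)/47 + (V_1 - 24)/3600 + (V_1 - V_3)/82000 + (V_1 - V_4)/100 = 0
  Node 2: (V_2 - 24)/2.2 + (V_2 - V_3)/75 + (V_2 - V_4)/3.9 + (V_2 - V_5)/3.6 + (V_2 - V_6)/82 = 0
  Node 3: (V_3 - 24)/62 + (V_3 - V_4)/240 + (V_3 - V_1)/82000 + (V_3 - V_2)/75 = 0
  Node 4: (V_4 - V_3)/240 + (V_4 - 24)/1500 + (V_4 - V_1)/100 + (V_4 - V_2)/3.9 + (V_4 - 0)/16 = 0
  Node 5: (V_5 - V_6)/1300 + (V_5 - V_2)/3.6 = 0
  Node 6: (V_6 - 24)/150 + (V_6 - 0)/6200 + (V_6 - V_1)/47 + (V_6 - V_5)/1300 + (V_6 - V_2)/82 = 0
Collecting terms (coefficients in siemens):
  0.03157·V_1 - 0.0000122·V_3 - 0.01·V_4 - 0.02128·V_6 = 0.006667
  1.014·V_2 - 0.01333·V_3 - 0.2564·V_4 - 0.2778·V_5 - 0.0122·V_6 = 10.91
  0.03364·V_3 - 0.0000122·V_1 - 0.01333·V_2 - 0.004167·V_4 = 0.3871
  0.3337·V_4 - 0.01·V_1 - 0.2564·V_2 - 0.004167·V_3 = 0.016
  0.2785·V_5 - 0.2778·V_2 - 0.0007692·V_6 = 0
  0.04107·V_6 - 0.02128·V_1 - 0.0122·V_2 - 0.0007692·V_5 = 0.16
Solving these 6 simultaneous equations (Gaussian elimination) gives:
  V_1 = 20.03 V, V_2 = 21.69 V, V_3 = 22.29 V, V_4 = 17.59 V
  V_5 = 21.69 V, V_6 = 21.12 V
Part 1:
  Read off the nodal solution: V_5 = 21.69 V
Part 2:
  I_R10 = (V_0 - V_7)/R10 = (24 - 0)/6.2 = 3.871 A
  Magnitude: I_R10 = 3.871 A
Part 3:
  I_R7 = (V_5 - V_6)/R7 = (21.69 - 21.12)/1300 = 0.0004387 A
  P_R7 = I_R7² × R7 = (0.0004387)² × 1300 = 0.0002502 W
Part 4:
  Power in each resistor, P = (ΔV)²/R:
    P_R1 = (24 - 22.29)²/62 = 0.04724 W
    P_R2 = (24 - 21.69)²/2.2 = 2.428 W
    P_R3 = (22.29 - 17.59)²/240 = 0.09201 W
    P_R4 = (24 - 21.12)²/150 = 0.05541 W
    P_R5 = (21.12 - 0)²/6200 = 0.07192 W
    P_R6 = (20.03 - 21.12)²/47 = 0.02536 W
    P_R7 = (21.69 - 21.12)²/1300 = 0.0002502 W
    P_R8 = (24 - 20.03)²/3600 = 0.004388 W
    P_R9 = (24 - 17.59)²/1500 = 0.0274 W
    P_R10 = (24 - 0)²/6.2 = 92.9 W
    P_R11 = (20.03 - 22.29)²/82000 = 0.00006247 W
    P_R12 = (20.03 - 17.59)²/100 = 0.05933 W
    P_R13 = (21.69 - 22.29)²/75 = 0.004796 W
    P_R14 = (21.69 - 17.59)²/3.9 = 4.309 W
    P_R15 = (21.69 - 21.69)²/3.6 = 0.0000006928 W
    P_R16 = (21.69 - 21.12)²/82 = 0.003988 W
    P_R17 = (17.59 - 0)²/16 = 19.34 W
  P_total = P_R1 + P_R2 + P_R3 + P_R4 + P_R5 + P_R6 + P_R7 + P_R8 + P_R9 + P_R10 + P_R11 + P_R12 + P_R13 + P_R14 + P_R15 + P_R16 + P_R17 = 119.4 W

Final answers:
1. V_5 = 21.69 V
2. I_R10 = 3.871 A
3. P_R7 = 0.0002502 W
4. P_total = 119.4 W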